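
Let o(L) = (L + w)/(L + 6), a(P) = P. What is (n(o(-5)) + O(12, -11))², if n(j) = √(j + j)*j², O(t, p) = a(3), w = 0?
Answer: -6241 + 150*I*√10 ≈ -6241.0 + 474.34*I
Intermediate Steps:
O(t, p) = 3
o(L) = L/(6 + L) (o(L) = (L + 0)/(L + 6) = L/(6 + L))
n(j) = √2*j^(5/2) (n(j) = √(2*j)*j² = (√2*√j)*j² = √2*j^(5/2))
(n(o(-5)) + O(12, -11))² = (√2*(-5/(6 - 5))^(5/2) + 3)² = (√2*(-5/1)^(5/2) + 3)² = (√2*(-5*1)^(5/2) + 3)² = (√2*(-5)^(5/2) + 3)² = (√2*(25*I*√5) + 3)² = (25*I*√10 + 3)² = (3 + 25*I*√10)²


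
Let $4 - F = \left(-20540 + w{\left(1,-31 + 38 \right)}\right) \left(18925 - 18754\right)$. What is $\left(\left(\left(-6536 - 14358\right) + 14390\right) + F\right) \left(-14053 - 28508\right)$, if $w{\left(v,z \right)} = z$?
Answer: $-149161110723$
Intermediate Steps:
$F = 3511147$ ($F = 4 - \left(-20540 + \left(-31 + 38\right)\right) \left(18925 - 18754\right) = 4 - \left(-20540 + 7\right) 171 = 4 - \left(-20533\right) 171 = 4 - -3511143 = 4 + 3511143 = 3511147$)
$\left(\left(\left(-6536 - 14358\right) + 14390\right) + F\right) \left(-14053 - 28508\right) = \left(\left(\left(-6536 - 14358\right) + 14390\right) + 3511147\right) \left(-14053 - 28508\right) = \left(\left(-20894 + 14390\right) + 3511147\right) \left(-42561\right) = \left(-6504 + 3511147\right) \left(-42561\right) = 3504643 \left(-42561\right) = -149161110723$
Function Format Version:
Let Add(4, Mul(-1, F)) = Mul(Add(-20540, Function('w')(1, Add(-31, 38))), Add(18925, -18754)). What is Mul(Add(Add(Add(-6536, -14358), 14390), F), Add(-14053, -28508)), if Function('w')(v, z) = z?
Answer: -149161110723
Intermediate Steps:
F = 3511147 (F = Add(4, Mul(-1, Mul(Add(-20540, Add(-31, 38)), Add(18925, -18754)))) = Add(4, Mul(-1, Mul(Add(-20540, 7), 171))) = Add(4, Mul(-1, Mul(-20533, 171))) = Add(4, Mul(-1, -3511143)) = Add(4, 3511143) = 3511147)
Mul(Add(Add(Add(-6536, -14358), 14390), F), Add(-14053, -28508)) = Mul(Add(Add(Add(-6536, -14358), 14390), 3511147), Add(-14053, -28508)) = Mul(Add(Add(-20894, 14390), 3511147), -42561) = Mul(Add(-6504, 3511147), -42561) = Mul(3504643, -42561) = -149161110723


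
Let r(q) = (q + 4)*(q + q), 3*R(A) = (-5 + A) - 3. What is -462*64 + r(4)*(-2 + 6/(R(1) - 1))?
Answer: -149056/5 ≈ -29811.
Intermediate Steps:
R(A) = -8/3 + A/3 (R(A) = ((-5 + A) - 3)/3 = (-8 + A)/3 = -8/3 + A/3)
r(q) = 2*q*(4 + q) (r(q) = (4 + q)*(2*q) = 2*q*(4 + q))
-462*64 + r(4)*(-2 + 6/(R(1) - 1)) = -462*64 + (2*4*(4 + 4))*(-2 + 6/((-8/3 + (1/3)*1) - 1)) = -29568 + (2*4*8)*(-2 + 6/((-8/3 + 1/3) - 1)) = -29568 + 64*(-2 + 6/(-7/3 - 1)) = -29568 + 64*(-2 + 6/(-10/3)) = -29568 + 64*(-2 - 3/10*6) = -29568 + 64*(-2 - 9/5) = -29568 + 64*(-19/5) = -29568 - 1216/5 = -149056/5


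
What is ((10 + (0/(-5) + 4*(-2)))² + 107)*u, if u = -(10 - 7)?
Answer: -333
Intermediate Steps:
u = -3 (u = -1*3 = -3)
((10 + (0/(-5) + 4*(-2)))² + 107)*u = ((10 + (0/(-5) + 4*(-2)))² + 107)*(-3) = ((10 + (0*(-⅕) - 8))² + 107)*(-3) = ((10 + (0 - 8))² + 107)*(-3) = ((10 - 8)² + 107)*(-3) = (2² + 107)*(-3) = (4 + 107)*(-3) = 111*(-3) = -333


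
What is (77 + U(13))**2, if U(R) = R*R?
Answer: 60516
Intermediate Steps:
U(R) = R**2
(77 + U(13))**2 = (77 + 13**2)**2 = (77 + 169)**2 = 246**2 = 60516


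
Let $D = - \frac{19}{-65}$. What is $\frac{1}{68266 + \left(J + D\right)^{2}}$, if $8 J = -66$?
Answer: $\frac{67600}{4619062361} \approx 1.4635 \cdot 10^{-5}$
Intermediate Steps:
$J = - \frac{33}{4}$ ($J = \frac{1}{8} \left(-66\right) = - \frac{33}{4} \approx -8.25$)
$D = \frac{19}{65}$ ($D = \left(-19\right) \left(- \frac{1}{65}\right) = \frac{19}{65} \approx 0.29231$)
$\frac{1}{68266 + \left(J + D\right)^{2}} = \frac{1}{68266 + \left(- \frac{33}{4} + \frac{19}{65}\right)^{2}} = \frac{1}{68266 + \left(- \frac{2069}{260}\right)^{2}} = \frac{1}{68266 + \frac{4280761}{67600}} = \frac{1}{\frac{4619062361}{67600}} = \frac{67600}{4619062361}$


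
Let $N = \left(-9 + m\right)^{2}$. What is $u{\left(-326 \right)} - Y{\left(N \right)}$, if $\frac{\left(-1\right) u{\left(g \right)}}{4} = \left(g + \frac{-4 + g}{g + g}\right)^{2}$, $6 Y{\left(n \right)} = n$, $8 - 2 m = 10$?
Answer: $- \frac{33779961413}{79707} \approx -4.238 \cdot 10^{5}$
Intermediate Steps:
$m = -1$ ($m = 4 - 5 = -1$)
$N = 100$ ($N = \left(-9 - 1\right)^{2} = \left(-10\right)^{2} = 100$)
$Y{\left(n \right)} = \frac{n}{6}$
$u{\left(g \right)} = - 4 \left(g + \frac{-4 + g}{2 g}\right)^{2}$ ($u{\left(g \right)} = - 4 \left(g + \frac{-4 + g}{g + g}\right)^{2} = - 4 \left(g + \frac{-4 + g}{2 g}\right)^{2}$)
$u{\left(-326 \right)} - Y{\left(N \right)} = - \frac{\left(-4 - 326 + 2 \left(-326\right)^{2}\right)^{2}}{106276} - \frac{1}{6} \cdot 100 = \left(-1\right) \frac{1}{106276} \left(-4 - 326 + 2 \cdot 106276\right)^{2} - \frac{50}{3} = \left(-1\right) \frac{1}{106276} \left(-4 - 326 + 212552\right)^{2} - \frac{50}{3} = \left(-1\right) \frac{1}{106276} \cdot 212222^{2} - \frac{50}{3} = \left(-1\right) \frac{1}{106276} \cdot 45038177284 - \frac{50}{3} = - \frac{11259544321}{26569} - \frac{50}{3} = - \frac{33779961413}{79707}$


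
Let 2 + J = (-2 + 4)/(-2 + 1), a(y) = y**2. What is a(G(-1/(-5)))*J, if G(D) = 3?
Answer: -36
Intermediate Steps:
J = -4 (J = -2 + (-2 + 4)/(-2 + 1) = -2 + 2/(-1) = -2 + 2*(-1) = -2 - 2 = -4)
a(G(-1/(-5)))*J = 3**2*(-4) = 9*(-4) = -36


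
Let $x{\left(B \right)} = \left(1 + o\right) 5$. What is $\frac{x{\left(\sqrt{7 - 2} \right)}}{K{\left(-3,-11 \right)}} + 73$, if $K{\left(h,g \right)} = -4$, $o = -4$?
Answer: $\frac{307}{4} \approx 76.75$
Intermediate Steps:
$x{\left(B \right)} = -15$ ($x{\left(B \right)} = \left(1 - 4\right) 5 = \left(-3\right) 5 = -15$)
$\frac{x{\left(\sqrt{7 - 2} \right)}}{K{\left(-3,-11 \right)}} + 73 = - \frac{15}{-4} + 73 = \left(-15\right) \left(- \frac{1}{4}\right) + 73 = \frac{15}{4} + 73 = \frac{307}{4}$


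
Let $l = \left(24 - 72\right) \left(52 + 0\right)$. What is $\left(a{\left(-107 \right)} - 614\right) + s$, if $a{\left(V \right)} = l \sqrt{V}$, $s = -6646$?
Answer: $-7260 - 2496 i \sqrt{107} \approx -7260.0 - 25819.0 i$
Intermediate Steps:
$l = -2496$ ($l = \left(-48\right) 52 = -2496$)
$a{\left(V \right)} = - 2496 \sqrt{V}$
$\left(a{\left(-107 \right)} - 614\right) + s = \left(- 2496 \sqrt{-107} - 614\right) - 6646 = \left(- 2496 i \sqrt{107} - 614\right) - 6646 = \left(-614 - 2496 i \sqrt{107}\right) - 6646 = -7260 - 2496 i \sqrt{107}$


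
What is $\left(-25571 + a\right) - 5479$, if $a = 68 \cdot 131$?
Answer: $-22142$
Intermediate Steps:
$a = 8908$
$\left(-25571 + a\right) - 5479 = \left(-25571 + 8908\right) - 5479 = -16663 - 5479 = -22142$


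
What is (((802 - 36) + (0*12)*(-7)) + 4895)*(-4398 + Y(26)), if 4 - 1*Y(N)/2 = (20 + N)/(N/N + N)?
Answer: -74613238/3 ≈ -2.4871e+7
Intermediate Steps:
Y(N) = 8 - 2*(20 + N)/(1 + N) (Y(N) = 8 - 2*(20 + N)/(N/N + N) = 8 - 2*(20 + N)/(1 + N))
(((802 - 36) + (0*12)*(-7)) + 4895)*(-4398 + Y(26)) = (((802 - 36) + (0*12)*(-7)) + 4895)*(-4398 + 2*(-16 + 3*26)/(1 + 26)) = ((766 + 0*(-7)) + 4895)*(-4398 + 2*(-16 + 78)/27) = ((766 + 0) + 4895)*(-4398 + 2*(1/27)*62) = (766 + 4895)*(-4398 + 124/27) = 5661*(-118622/27) = -74613238/3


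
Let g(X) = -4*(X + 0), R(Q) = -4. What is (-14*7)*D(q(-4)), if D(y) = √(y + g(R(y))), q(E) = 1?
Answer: -98*√17 ≈ -404.06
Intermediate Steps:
g(X) = -4*X
D(y) = √(16 + y) (D(y) = √(y - 4*(-4)) = √(y + 16) = √(16 + y))
(-14*7)*D(q(-4)) = (-14*7)*√(16 + 1) = -98*√17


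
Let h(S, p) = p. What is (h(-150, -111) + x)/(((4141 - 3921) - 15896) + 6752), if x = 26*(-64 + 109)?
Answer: -1059/8924 ≈ -0.11867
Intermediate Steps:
x = 1170 (x = 26*45 = 1170)
(h(-150, -111) + x)/(((4141 - 3921) - 15896) + 6752) = (-111 + 1170)/(((4141 - 3921) - 15896) + 6752) = 1059/((220 - 15896) + 6752) = 1059/(-15676 + 6752) = 1059/(-8924) = 1059*(-1/8924) = -1059/8924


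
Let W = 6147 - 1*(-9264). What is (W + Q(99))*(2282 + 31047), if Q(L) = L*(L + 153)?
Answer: 1345125111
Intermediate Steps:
Q(L) = L*(153 + L)
W = 15411 (W = 6147 + 9264 = 15411)
(W + Q(99))*(2282 + 31047) = (15411 + 99*(153 + 99))*(2282 + 31047) = (15411 + 99*252)*33329 = (15411 + 24948)*33329 = 40359*33329 = 1345125111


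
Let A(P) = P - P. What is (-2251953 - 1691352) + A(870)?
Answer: -3943305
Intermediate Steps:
A(P) = 0
(-2251953 - 1691352) + A(870) = (-2251953 - 1691352) + 0 = -3943305 + 0 = -3943305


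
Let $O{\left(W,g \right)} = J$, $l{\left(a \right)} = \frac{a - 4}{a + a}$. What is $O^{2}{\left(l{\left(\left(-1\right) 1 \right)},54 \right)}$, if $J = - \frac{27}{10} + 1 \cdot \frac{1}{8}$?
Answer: $\frac{10609}{1600} \approx 6.6306$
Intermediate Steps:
$J = - \frac{103}{40}$ ($J = \left(-27\right) \frac{1}{10} + 1 \cdot \frac{1}{8} = - \frac{27}{10} + \frac{1}{8} = - \frac{103}{40} \approx -2.575$)
$l{\left(a \right)} = \frac{-4 + a}{2 a}$
$O{\left(W,g \right)} = - \frac{103}{40}$
$O^{2}{\left(l{\left(\left(-1\right) 1 \right)},54 \right)} = \left(- \frac{103}{40}\right)^{2} = \frac{10609}{1600}$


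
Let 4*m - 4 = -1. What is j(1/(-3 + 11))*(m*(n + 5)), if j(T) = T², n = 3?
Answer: 3/32 ≈ 0.093750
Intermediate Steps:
m = ¾ (m = 1 + (¼)*(-1) = 1 - ¼ = ¾ ≈ 0.75000)
j(1/(-3 + 11))*(m*(n + 5)) = (1/(-3 + 11))²*(3*(3 + 5)/4) = (1/8)²*((¾)*8) = (⅛)²*6 = (1/64)*6 = 3/32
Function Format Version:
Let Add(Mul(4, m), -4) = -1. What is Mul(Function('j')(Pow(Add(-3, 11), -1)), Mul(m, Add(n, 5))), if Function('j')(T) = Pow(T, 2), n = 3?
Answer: Rational(3, 32) ≈ 0.093750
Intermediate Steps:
m = Rational(3, 4) (m = Add(1, Mul(Rational(1, 4), -1)) = Add(1, Rational(-1, 4)) = Rational(3, 4) ≈ 0.75000)
Mul(Function('j')(Pow(Add(-3, 11), -1)), Mul(m, Add(n, 5))) = Mul(Pow(Pow(Add(-3, 11), -1), 2), Mul(Rational(3, 4), Add(3, 5))) = Mul(Pow(Pow(8, -1), 2), Mul(Rational(3, 4), 8)) = Mul(Pow(Rational(1, 8), 2), 6) = Mul(Rational(1, 64), 6) = Rational(3, 32)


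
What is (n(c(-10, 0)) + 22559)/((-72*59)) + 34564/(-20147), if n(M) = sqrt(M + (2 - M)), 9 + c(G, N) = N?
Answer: -601324045/85584456 - sqrt(2)/4248 ≈ -7.0264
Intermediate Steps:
c(G, N) = -9 + N
n(M) = sqrt(2)
(n(c(-10, 0)) + 22559)/((-72*59)) + 34564/(-20147) = (sqrt(2) + 22559)/((-72*59)) + 34564/(-20147) = (22559 + sqrt(2))/(-4248) + 34564*(-1/20147) = (22559 + sqrt(2))*(-1/4248) - 34564/20147 = (-22559/4248 - sqrt(2)/4248) - 34564/20147 = -601324045/85584456 - sqrt(2)/4248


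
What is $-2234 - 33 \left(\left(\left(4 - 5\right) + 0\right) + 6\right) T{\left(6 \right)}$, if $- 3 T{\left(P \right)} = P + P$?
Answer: $-1574$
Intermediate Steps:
$T{\left(P \right)} = - \frac{2 P}{3}$ ($T{\left(P \right)} = - \frac{P + P}{3} = - \frac{2 P}{3}$)
$-2234 - 33 \left(\left(\left(4 - 5\right) + 0\right) + 6\right) T{\left(6 \right)} = -2234 - 33 \left(\left(\left(4 - 5\right) + 0\right) + 6\right) \left(\left(- \frac{2}{3}\right) 6\right) = -2234 - 33 \left(\left(-1 + 0\right) + 6\right) \left(-4\right) = -2234 - 33 \left(-1 + 6\right) \left(-4\right) = -2234 - 33 \cdot 5 \left(-4\right) = -2234 - -660 = -2234 + 660 = -1574$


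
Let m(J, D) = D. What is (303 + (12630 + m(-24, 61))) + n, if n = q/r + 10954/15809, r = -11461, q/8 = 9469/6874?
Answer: 8092308526245016/622739543713 ≈ 12995.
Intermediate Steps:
q = 37876/3437 (q = 8*(9469/6874) = 37876/3437 ≈ 11.020)
n = 430895238294/622739543713 (n = (37876/3437)/(-11461) + 10954/15809 = (37876/3437)*(-1/11461) + 10954*(1/15809) = -37876/39391457 + 10954/15809 = 430895238294/622739543713 ≈ 0.69193)
(303 + (12630 + m(-24, 61))) + n = (303 + (12630 + 61)) + 430895238294/622739543713 = (303 + 12691) + 430895238294/622739543713 = 12994 + 430895238294/622739543713 = 8092308526245016/622739543713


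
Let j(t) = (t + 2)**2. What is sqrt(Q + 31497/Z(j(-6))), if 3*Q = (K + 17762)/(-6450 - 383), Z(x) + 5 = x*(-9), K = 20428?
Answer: I*sqrt(221049257423207)/1018117 ≈ 14.603*I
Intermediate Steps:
j(t) = (2 + t)**2
Z(x) = -5 - 9*x (Z(x) = -5 + x*(-9) = -5 - 9*x)
Q = -12730/6833 (Q = ((20428 + 17762)/(-6450 - 383))/3 = (38190/(-6833))/3 = (38190*(-1/6833))/3 = (1/3)*(-38190/6833) = -12730/6833 ≈ -1.8630)
sqrt(Q + 31497/Z(j(-6))) = sqrt(-12730/6833 + 31497/(-5 - 9*(2 - 6)**2)) = sqrt(-12730/6833 + 31497/(-5 - 9*(-4)**2)) = sqrt(-12730/6833 + 31497/(-5 - 9*16)) = sqrt(-12730/6833 + 31497/(-5 - 144)) = sqrt(-12730/6833 + 31497/(-149)) = sqrt(-12730/6833 + 31497*(-1/149)) = sqrt(-12730/6833 - 31497/149) = sqrt(-217115771/1018117) = I*sqrt(221049257423207)/1018117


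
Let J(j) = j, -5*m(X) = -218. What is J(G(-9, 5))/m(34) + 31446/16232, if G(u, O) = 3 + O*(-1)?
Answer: 1673227/884644 ≈ 1.8914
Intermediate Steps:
G(u, O) = 3 - O
m(X) = 218/5 (m(X) = -⅕*(-218) = 218/5)
J(G(-9, 5))/m(34) + 31446/16232 = (3 - 1*5)/(218/5) + 31446/16232 = (3 - 5)*(5/218) + 31446*(1/16232) = -2*5/218 + 15723/8116 = -5/109 + 15723/8116 = 1673227/884644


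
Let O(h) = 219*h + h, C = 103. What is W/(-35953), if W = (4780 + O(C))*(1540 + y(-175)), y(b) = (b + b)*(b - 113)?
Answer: -2808209600/35953 ≈ -78108.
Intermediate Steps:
y(b) = 2*b*(-113 + b) (y(b) = (2*b)*(-113 + b) = 2*b*(-113 + b))
O(h) = 220*h
W = 2808209600 (W = (4780 + 220*103)*(1540 + 2*(-175)*(-113 - 175)) = (4780 + 22660)*(1540 + 2*(-175)*(-288)) = 27440*(1540 + 100800) = 27440*102340 = 2808209600)
W/(-35953) = 2808209600/(-35953) = 2808209600*(-1/35953) = -2808209600/35953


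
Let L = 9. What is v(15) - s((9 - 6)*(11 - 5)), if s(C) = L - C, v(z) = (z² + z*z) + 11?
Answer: 470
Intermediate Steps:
v(z) = 11 + 2*z² (v(z) = (z² + z²) + 11 = 2*z² + 11 = 11 + 2*z²)
s(C) = 9 - C
v(15) - s((9 - 6)*(11 - 5)) = (11 + 2*15²) - (9 - (9 - 6)*(11 - 5)) = (11 + 2*225) - (9 - 3*6) = (11 + 450) - (9 - 1*18) = 461 - (9 - 18) = 461 - 1*(-9) = 461 + 9 = 470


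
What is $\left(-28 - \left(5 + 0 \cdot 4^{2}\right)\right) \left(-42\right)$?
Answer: $1386$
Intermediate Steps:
$\left(-28 - \left(5 + 0 \cdot 4^{2}\right)\right) \left(-42\right) = \left(-28 + \left(-5 + 0 \cdot 16\right)\right) \left(-42\right) = \left(-28 + \left(-5 + 0\right)\right) \left(-42\right) = \left(-28 - 5\right) \left(-42\right) = \left(-33\right) \left(-42\right) = 1386$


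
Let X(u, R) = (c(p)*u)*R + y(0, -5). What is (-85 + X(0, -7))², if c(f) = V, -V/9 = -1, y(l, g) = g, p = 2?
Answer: 8100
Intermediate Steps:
V = 9 (V = -9*(-1) = 9)
c(f) = 9
X(u, R) = -5 + 9*R*u (X(u, R) = (9*u)*R - 5 = 9*R*u - 5 = -5 + 9*R*u)
(-85 + X(0, -7))² = (-85 + (-5 + 9*(-7)*0))² = (-85 + (-5 + 0))² = (-85 - 5)² = (-90)² = 8100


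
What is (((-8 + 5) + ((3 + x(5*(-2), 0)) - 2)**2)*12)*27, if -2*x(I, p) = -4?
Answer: 1944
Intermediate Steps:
x(I, p) = 2 (x(I, p) = -1/2*(-4) = 2)
(((-8 + 5) + ((3 + x(5*(-2), 0)) - 2)**2)*12)*27 = (((-8 + 5) + ((3 + 2) - 2)**2)*12)*27 = ((-3 + (5 - 2)**2)*12)*27 = ((-3 + 3**2)*12)*27 = ((-3 + 9)*12)*27 = (6*12)*27 = 72*27 = 1944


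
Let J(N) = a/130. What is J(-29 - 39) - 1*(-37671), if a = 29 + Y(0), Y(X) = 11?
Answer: 489727/13 ≈ 37671.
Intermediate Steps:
a = 40 (a = 29 + 11 = 40)
J(N) = 4/13 (J(N) = 40/130 = 40*(1/130) = 4/13)
J(-29 - 39) - 1*(-37671) = 4/13 - 1*(-37671) = 4/13 + 37671 = 489727/13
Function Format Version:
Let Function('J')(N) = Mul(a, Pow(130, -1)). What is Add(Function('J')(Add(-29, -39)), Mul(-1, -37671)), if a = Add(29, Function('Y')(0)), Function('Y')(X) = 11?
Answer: Rational(489727, 13) ≈ 37671.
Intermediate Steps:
a = 40 (a = Add(29, 11) = 40)
Function('J')(N) = Rational(4, 13) (Function('J')(N) = Mul(40, Pow(130, -1)) = Mul(40, Rational(1, 130)) = Rational(4, 13))
Add(Function('J')(Add(-29, -39)), Mul(-1, -37671)) = Add(Rational(4, 13), Mul(-1, -37671)) = Add(Rational(4, 13), 37671) = Rational(489727, 13)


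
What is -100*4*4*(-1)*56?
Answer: 89600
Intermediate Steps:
-100*4*4*(-1)*56 = -1600*(-1)*56 = -100*(-16)*56 = 1600*56 = 89600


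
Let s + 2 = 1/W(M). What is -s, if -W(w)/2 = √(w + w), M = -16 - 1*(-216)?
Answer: 81/40 ≈ 2.0250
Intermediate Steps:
M = 200 (M = -16 + 216 = 200)
W(w) = -2*√2*√w (W(w) = -2*√(w + w) = -2*√2*√w)
s = -81/40 (s = -2 + 1/(-2*√2*√200) = -2 + 1/(-2*√2*10*√2) = -2 + 1/(-40) = -2 - 1/40 = -81/40 ≈ -2.0250)
-s = -1*(-81/40) = 81/40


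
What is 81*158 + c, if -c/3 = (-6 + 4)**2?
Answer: 12786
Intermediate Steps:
c = -12 (c = -3*(-6 + 4)**2 = -3*(-2)**2 = -3*4 = -12)
81*158 + c = 81*158 - 12 = 12798 - 12 = 12786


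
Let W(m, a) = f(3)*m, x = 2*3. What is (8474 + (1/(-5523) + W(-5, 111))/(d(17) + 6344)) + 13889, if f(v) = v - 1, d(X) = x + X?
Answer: 786393520352/35164941 ≈ 22363.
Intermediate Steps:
x = 6
d(X) = 6 + X
f(v) = -1 + v
W(m, a) = 2*m (W(m, a) = (-1 + 3)*m = 2*m)
(8474 + (1/(-5523) + W(-5, 111))/(d(17) + 6344)) + 13889 = (8474 + (1/(-5523) + 2*(-5))/((6 + 17) + 6344)) + 13889 = (8474 + (-1/5523 - 10)/(23 + 6344)) + 13889 = (8474 - 55231/5523/6367) + 13889 = (8474 - 55231/5523*1/6367) + 13889 = (8474 - 55231/35164941) + 13889 = 297987654803/35164941 + 13889 = 786393520352/35164941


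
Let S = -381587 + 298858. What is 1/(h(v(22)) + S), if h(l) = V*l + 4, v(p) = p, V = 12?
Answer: -1/82461 ≈ -1.2127e-5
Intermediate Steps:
S = -82729
h(l) = 4 + 12*l (h(l) = 12*l + 4 = 4 + 12*l)
1/(h(v(22)) + S) = 1/((4 + 12*22) - 82729) = 1/((4 + 264) - 82729) = 1/(268 - 82729) = 1/(-82461) = -1/82461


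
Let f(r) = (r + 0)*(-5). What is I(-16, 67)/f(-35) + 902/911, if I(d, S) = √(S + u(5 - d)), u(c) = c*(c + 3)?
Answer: 902/911 + √571/175 ≈ 1.1267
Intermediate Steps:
u(c) = c*(3 + c)
f(r) = -5*r (f(r) = r*(-5) = -5*r)
I(d, S) = √(S + (5 - d)*(8 - d)) (I(d, S) = √(S + (5 - d)*(3 + (5 - d))) = √(S + (5 - d)*(8 - d)))
I(-16, 67)/f(-35) + 902/911 = √(67 + (-8 - 16)*(-5 - 16))/((-5*(-35))) + 902/911 = √(67 - 24*(-21))/175 + 902*(1/911) = √(67 + 504)*(1/175) + 902/911 = √571*(1/175) + 902/911 = √571/175 + 902/911 = 902/911 + √571/175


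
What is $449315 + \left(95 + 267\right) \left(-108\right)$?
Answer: $410219$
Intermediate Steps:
$449315 + \left(95 + 267\right) \left(-108\right) = 449315 + 362 \left(-108\right) = 449315 - 39096 = 410219$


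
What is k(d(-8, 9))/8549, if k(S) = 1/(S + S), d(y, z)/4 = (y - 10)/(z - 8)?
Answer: -1/1231056 ≈ -8.1231e-7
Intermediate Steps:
d(y, z) = 4*(-10 + y)/(-8 + z) (d(y, z) = 4*((y - 10)/(z - 8)) = 4*((-10 + y)/(-8 + z)) = 4*(-10 + y)/(-8 + z))
k(S) = 1/(2*S)
k(d(-8, 9))/8549 = (1/(2*((4*(-10 - 8)/(-8 + 9)))))/8549 = (1/(2*((4*(-18)/1))))*(1/8549) = (1/(2*((4*1*(-18)))))*(1/8549) = ((½)/(-72))*(1/8549) = ((½)*(-1/72))*(1/8549) = -1/144*1/8549 = -1/1231056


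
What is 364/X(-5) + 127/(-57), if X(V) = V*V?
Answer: 17573/1425 ≈ 12.332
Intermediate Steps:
X(V) = V²
364/X(-5) + 127/(-57) = 364/((-5)²) + 127/(-57) = 364/25 + 127*(-1/57) = 364*(1/25) - 127/57 = 364/25 - 127/57 = 17573/1425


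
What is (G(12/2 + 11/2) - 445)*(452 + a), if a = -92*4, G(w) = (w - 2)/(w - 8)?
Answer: -37152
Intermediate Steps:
G(w) = (-2 + w)/(-8 + w)
a = -368
(G(12/2 + 11/2) - 445)*(452 + a) = ((-2 + (12/2 + 11/2))/(-8 + (12/2 + 11/2)) - 445)*(452 - 368) = ((-2 + (12*(1/2) + 11*(1/2)))/(-8 + (12*(1/2) + 11*(1/2))) - 445)*84 = ((-2 + (6 + 11/2))/(-8 + (6 + 11/2)) - 445)*84 = ((-2 + 23/2)/(-8 + 23/2) - 445)*84 = ((19/2)/(7/2) - 445)*84 = ((2/7)*(19/2) - 445)*84 = (19/7 - 445)*84 = -3096/7*84 = -37152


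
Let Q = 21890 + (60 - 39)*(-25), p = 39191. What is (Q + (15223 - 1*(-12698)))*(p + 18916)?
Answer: 2863861602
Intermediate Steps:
Q = 21365 (Q = 21890 + 21*(-25) = 21890 - 525 = 21365)
(Q + (15223 - 1*(-12698)))*(p + 18916) = (21365 + (15223 - 1*(-12698)))*(39191 + 18916) = (21365 + (15223 + 12698))*58107 = (21365 + 27921)*58107 = 49286*58107 = 2863861602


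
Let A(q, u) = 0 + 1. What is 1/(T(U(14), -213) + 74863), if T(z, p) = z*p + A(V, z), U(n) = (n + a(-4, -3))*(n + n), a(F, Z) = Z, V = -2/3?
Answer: 1/9260 ≈ 0.00010799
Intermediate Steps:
V = -⅔ (V = -2*⅓ = -⅔ ≈ -0.66667)
A(q, u) = 1
U(n) = 2*n*(-3 + n) (U(n) = (n - 3)*(n + n) = (-3 + n)*(2*n) = 2*n*(-3 + n))
T(z, p) = 1 + p*z (T(z, p) = z*p + 1 = p*z + 1 = 1 + p*z)
1/(T(U(14), -213) + 74863) = 1/((1 - 426*14*(-3 + 14)) + 74863) = 1/((1 - 426*14*11) + 74863) = 1/((1 - 213*308) + 74863) = 1/((1 - 65604) + 74863) = 1/(-65603 + 74863) = 1/9260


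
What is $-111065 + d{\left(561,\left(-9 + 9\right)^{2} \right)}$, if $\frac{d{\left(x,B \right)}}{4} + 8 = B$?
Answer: $-111097$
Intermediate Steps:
$d{\left(x,B \right)} = -32 + 4 B$
$-111065 + d{\left(561,\left(-9 + 9\right)^{2} \right)} = -111065 - \left(32 - 4 \left(-9 + 9\right)^{2}\right) = -111065 - \left(32 - 4 \cdot 0^{2}\right) = -111065 + \left(-32 + 4 \cdot 0\right) = -111065 + \left(-32 + 0\right) = -111065 - 32 = -111097$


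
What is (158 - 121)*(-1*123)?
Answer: -4551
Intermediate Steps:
(158 - 121)*(-1*123) = 37*(-123) = -4551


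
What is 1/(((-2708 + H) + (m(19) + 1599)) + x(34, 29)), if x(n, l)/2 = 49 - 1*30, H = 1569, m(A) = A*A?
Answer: 1/859 ≈ 0.0011641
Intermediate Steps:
m(A) = A²
x(n, l) = 38 (x(n, l) = 2*(49 - 1*30) = 2*(49 - 30) = 2*19 = 38)
1/(((-2708 + H) + (m(19) + 1599)) + x(34, 29)) = 1/(((-2708 + 1569) + (19² + 1599)) + 38) = 1/((-1139 + (361 + 1599)) + 38) = 1/((-1139 + 1960) + 38) = 1/(821 + 38) = 1/859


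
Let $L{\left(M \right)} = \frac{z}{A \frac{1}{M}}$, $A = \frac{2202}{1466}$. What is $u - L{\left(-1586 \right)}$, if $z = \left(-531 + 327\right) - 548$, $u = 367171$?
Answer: $- \frac{469973305}{1101} \approx -4.2686 \cdot 10^{5}$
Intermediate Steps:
$A = \frac{1101}{733}$ ($A = 2202 \cdot \frac{1}{1466} = \frac{1101}{733} \approx 1.502$)
$z = -752$ ($z = -204 - 548 = -752$)
$L{\left(M \right)} = - \frac{551216 M}{1101}$ ($L{\left(M \right)} = - \frac{752}{\frac{1101}{733} \frac{1}{M}} = - 752 \frac{733 M}{1101} = - \frac{551216 M}{1101}$)
$u - L{\left(-1586 \right)} = 367171 - \left(- \frac{551216}{1101}\right) \left(-1586\right) = 367171 - \frac{874228576}{1101} = - \frac{469973305}{1101}$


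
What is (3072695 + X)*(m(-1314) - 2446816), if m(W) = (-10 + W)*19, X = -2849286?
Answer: -552260792548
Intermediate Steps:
m(W) = -190 + 19*W
(3072695 + X)*(m(-1314) - 2446816) = (3072695 - 2849286)*((-190 + 19*(-1314)) - 2446816) = 223409*((-190 - 24966) - 2446816) = 223409*(-25156 - 2446816) = 223409*(-2471972) = -552260792548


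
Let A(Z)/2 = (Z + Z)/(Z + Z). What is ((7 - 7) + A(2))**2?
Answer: 4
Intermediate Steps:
A(Z) = 2 (A(Z) = 2*((Z + Z)/(Z + Z)) = 2*((2*Z)/((2*Z))) = 2*((2*Z)*(1/(2*Z))) = 2*1 = 2)
((7 - 7) + A(2))**2 = ((7 - 7) + 2)**2 = (0 + 2)**2 = 2**2 = 4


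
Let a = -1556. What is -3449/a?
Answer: 3449/1556 ≈ 2.2166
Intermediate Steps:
-3449/a = -3449/(-1556) = -3449*(-1/1556) = 3449/1556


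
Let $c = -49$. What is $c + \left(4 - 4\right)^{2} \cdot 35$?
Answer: $-49$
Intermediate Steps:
$c + \left(4 - 4\right)^{2} \cdot 35 = -49 + \left(4 - 4\right)^{2} \cdot 35 = -49 + 0^{2} \cdot 35 = -49 + 0 \cdot 35 = -49 + 0 = -49$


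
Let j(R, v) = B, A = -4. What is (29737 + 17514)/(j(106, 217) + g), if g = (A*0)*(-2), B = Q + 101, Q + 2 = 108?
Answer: 47251/207 ≈ 228.27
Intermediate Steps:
Q = 106 (Q = -2 + 108 = 106)
B = 207 (B = 106 + 101 = 207)
j(R, v) = 207
g = 0 (g = -4*0*(-2) = 0*(-2) = 0)
(29737 + 17514)/(j(106, 217) + g) = (29737 + 17514)/(207 + 0) = 47251/207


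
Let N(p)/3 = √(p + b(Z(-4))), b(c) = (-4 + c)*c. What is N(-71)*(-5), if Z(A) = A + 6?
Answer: -75*I*√3 ≈ -129.9*I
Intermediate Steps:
Z(A) = 6 + A
b(c) = c*(-4 + c)
N(p) = 3*√(-4 + p) (N(p) = 3*√(p + (6 - 4)*(-4 + (6 - 4))) = 3*√(p + 2*(-4 + 2)) = 3*√(p + 2*(-2)) = 3*√(p - 4) = 3*√(-4 + p))
N(-71)*(-5) = (3*√(-4 - 71))*(-5) = (3*√(-75))*(-5) = (3*(5*I*√3))*(-5) = (15*I*√3)*(-5) = -75*I*√3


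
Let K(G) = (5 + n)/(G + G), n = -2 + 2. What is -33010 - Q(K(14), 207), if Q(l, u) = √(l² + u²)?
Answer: -33010 - √33593641/28 ≈ -33217.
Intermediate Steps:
n = 0
K(G) = 5/(2*G) (K(G) = (5 + 0)/(G + G) = 5/((2*G)) = 5*(1/(2*G)) = 5/(2*G))
-33010 - Q(K(14), 207) = -33010 - √(((5/2)/14)² + 207²) = -33010 - √(((5/2)*(1/14))² + 42849) = -33010 - √((5/28)² + 42849) = -33010 - √(25/784 + 42849) = -33010 - √(33593641/784) = -33010 - √33593641/28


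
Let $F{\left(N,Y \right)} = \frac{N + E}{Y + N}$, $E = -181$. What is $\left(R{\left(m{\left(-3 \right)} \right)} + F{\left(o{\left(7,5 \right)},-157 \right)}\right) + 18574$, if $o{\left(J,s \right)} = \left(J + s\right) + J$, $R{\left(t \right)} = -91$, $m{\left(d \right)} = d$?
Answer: $\frac{425136}{23} \approx 18484.0$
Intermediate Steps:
$o{\left(J,s \right)} = s + 2 J$
$F{\left(N,Y \right)} = \frac{-181 + N}{N + Y}$ ($F{\left(N,Y \right)} = \frac{N - 181}{Y + N} = \frac{-181 + N}{N + Y}$)
$\left(R{\left(m{\left(-3 \right)} \right)} + F{\left(o{\left(7,5 \right)},-157 \right)}\right) + 18574 = \left(-91 + \frac{-181 + \left(5 + 2 \cdot 7\right)}{\left(5 + 2 \cdot 7\right) - 157}\right) + 18574 = \left(-91 + \frac{-181 + \left(5 + 14\right)}{\left(5 + 14\right) - 157}\right) + 18574 = \left(-91 + \frac{-181 + 19}{19 - 157}\right) + 18574 = \left(-91 + \frac{1}{-138} \left(-162\right)\right) + 18574 = \left(-91 - - \frac{27}{23}\right) + 18574 = \left(-91 + \frac{27}{23}\right) + 18574 = - \frac{2066}{23} + 18574 = \frac{425136}{23}$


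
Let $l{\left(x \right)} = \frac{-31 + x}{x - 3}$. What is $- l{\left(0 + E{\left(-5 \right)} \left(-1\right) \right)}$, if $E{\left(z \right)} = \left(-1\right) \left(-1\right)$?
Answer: $-8$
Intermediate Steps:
$E{\left(z \right)} = 1$
$l{\left(x \right)} = \frac{-31 + x}{-3 + x}$
$- l{\left(0 + E{\left(-5 \right)} \left(-1\right) \right)} = - \frac{-31 + \left(0 + 1 \left(-1\right)\right)}{-3 + \left(0 + 1 \left(-1\right)\right)} = - \frac{-31 + \left(0 - 1\right)}{-3 + \left(0 - 1\right)} = - \frac{-31 - 1}{-3 - 1} = - \frac{-32}{-4} = - \frac{\left(-1\right) \left(-32\right)}{4} = \left(-1\right) 8 = -8$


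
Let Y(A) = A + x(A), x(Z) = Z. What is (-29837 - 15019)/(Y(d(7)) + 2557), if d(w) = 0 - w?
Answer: -44856/2543 ≈ -17.639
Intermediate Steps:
d(w) = -w
Y(A) = 2*A (Y(A) = A + A = 2*A)
(-29837 - 15019)/(Y(d(7)) + 2557) = (-29837 - 15019)/(2*(-1*7) + 2557) = -44856/(2*(-7) + 2557) = -44856/(-14 + 2557) = -44856/2543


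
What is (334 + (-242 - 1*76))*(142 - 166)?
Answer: -384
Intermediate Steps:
(334 + (-242 - 1*76))*(142 - 166) = (334 + (-242 - 76))*(-24) = (334 - 318)*(-24) = 16*(-24) = -384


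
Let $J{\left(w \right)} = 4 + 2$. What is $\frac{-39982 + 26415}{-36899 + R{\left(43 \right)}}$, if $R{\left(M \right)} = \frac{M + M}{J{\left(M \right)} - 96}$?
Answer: $\frac{610515}{1660498} \approx 0.36767$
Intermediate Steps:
$J{\left(w \right)} = 6$
$R{\left(M \right)} = - \frac{M}{45}$ ($R{\left(M \right)} = \frac{M + M}{6 - 96} = \frac{2 M}{-90} = 2 M \left(- \frac{1}{90}\right) = - \frac{M}{45}$)
$\frac{-39982 + 26415}{-36899 + R{\left(43 \right)}} = \frac{-39982 + 26415}{-36899 - \frac{43}{45}} = - \frac{13567}{-36899 - \frac{43}{45}} = - \frac{13567}{- \frac{1660498}{45}} = \left(-13567\right) \left(- \frac{45}{1660498}\right) = \frac{610515}{1660498}$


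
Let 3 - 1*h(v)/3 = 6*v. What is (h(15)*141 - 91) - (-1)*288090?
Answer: 251198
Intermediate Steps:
h(v) = 9 - 18*v
(h(15)*141 - 91) - (-1)*288090 = ((9 - 18*15)*141 - 91) - (-1)*288090 = ((9 - 270)*141 - 91) - 1*(-288090) = (-261*141 - 91) + 288090 = (-36801 - 91) + 288090 = -36892 + 288090 = 251198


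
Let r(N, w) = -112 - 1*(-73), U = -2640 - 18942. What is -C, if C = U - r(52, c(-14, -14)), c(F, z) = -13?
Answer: 21543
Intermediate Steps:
U = -21582
r(N, w) = -39 (r(N, w) = -112 + 73 = -39)
C = -21543 (C = -21582 - 1*(-39) = -21582 + 39 = -21543)
-C = -1*(-21543) = 21543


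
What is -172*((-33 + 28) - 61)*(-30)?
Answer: -340560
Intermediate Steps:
-172*((-33 + 28) - 61)*(-30) = -172*(-5 - 61)*(-30) = -172*(-66)*(-30) = 11352*(-30) = -340560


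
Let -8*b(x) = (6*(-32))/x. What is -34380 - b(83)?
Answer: -2853564/83 ≈ -34380.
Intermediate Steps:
b(x) = 24/x (b(x) = -6*(-32)/(8*x) = -(-24)/x = 24/x)
-34380 - b(83) = -34380 - 24/83 = -2853564/83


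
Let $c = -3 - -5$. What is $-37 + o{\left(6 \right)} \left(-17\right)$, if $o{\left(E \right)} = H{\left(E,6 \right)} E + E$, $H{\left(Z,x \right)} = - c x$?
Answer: $1085$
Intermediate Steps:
$c = 2$ ($c = -3 + 5 = 2$)
$H{\left(Z,x \right)} = - 2 x$ ($H{\left(Z,x \right)} = \left(-1\right) 2 x = - 2 x$)
$o{\left(E \right)} = - 11 E$ ($o{\left(E \right)} = \left(-2\right) 6 E + E = - 12 E + E = - 11 E$)
$-37 + o{\left(6 \right)} \left(-17\right) = -37 + \left(-11\right) 6 \left(-17\right) = -37 - -1122 = -37 + 1122 = 1085$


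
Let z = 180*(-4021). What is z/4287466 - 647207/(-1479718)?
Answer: 851943856711/3172120307294 ≈ 0.26857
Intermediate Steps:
z = -723780
z/4287466 - 647207/(-1479718) = -723780/4287466 - 647207/(-1479718) = -723780*1/4287466 - 647207*(-1/1479718) = -361890/2143733 + 647207/1479718 = 851943856711/3172120307294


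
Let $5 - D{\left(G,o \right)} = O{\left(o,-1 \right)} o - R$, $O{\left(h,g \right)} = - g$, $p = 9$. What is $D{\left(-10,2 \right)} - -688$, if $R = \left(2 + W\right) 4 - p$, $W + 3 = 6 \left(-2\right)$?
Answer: $630$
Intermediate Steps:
$W = -15$ ($W = -3 + 6 \left(-2\right) = -3 - 12 = -15$)
$R = -61$ ($R = \left(2 - 15\right) 4 - 9 = \left(-13\right) 4 - 9 = -52 - 9 = -61$)
$D{\left(G,o \right)} = -56 - o$ ($D{\left(G,o \right)} = 5 - \left(\left(-1\right) \left(-1\right) o - -61\right) = 5 - \left(1 o + 61\right) = 5 - \left(o + 61\right) = 5 - \left(61 + o\right) = -56 - o$)
$D{\left(-10,2 \right)} - -688 = \left(-56 - 2\right) - -688 = \left(-56 - 2\right) + 688 = -58 + 688 = 630$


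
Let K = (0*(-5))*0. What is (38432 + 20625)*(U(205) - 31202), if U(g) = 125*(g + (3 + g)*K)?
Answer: -329360889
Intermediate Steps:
K = 0 (K = 0*0 = 0)
U(g) = 125*g (U(g) = 125*(g + (3 + g)*0) = 125*(g + 0) = 125*g)
(38432 + 20625)*(U(205) - 31202) = (38432 + 20625)*(125*205 - 31202) = 59057*(25625 - 31202) = 59057*(-5577) = -329360889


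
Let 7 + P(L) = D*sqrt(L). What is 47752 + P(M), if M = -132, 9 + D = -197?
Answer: 47745 - 412*I*sqrt(33) ≈ 47745.0 - 2366.8*I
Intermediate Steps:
D = -206 (D = -9 - 197 = -206)
P(L) = -7 - 206*sqrt(L)
47752 + P(M) = 47752 + (-7 - 412*I*sqrt(33)) = 47745 - 412*I*sqrt(33)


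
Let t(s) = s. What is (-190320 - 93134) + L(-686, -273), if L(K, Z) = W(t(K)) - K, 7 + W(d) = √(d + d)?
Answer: -282775 + 14*I*√7 ≈ -2.8278e+5 + 37.041*I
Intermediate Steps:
W(d) = -7 + √2*√d (W(d) = -7 + √(d + d) = -7 + √(2*d) = -7 + √2*√d)
L(K, Z) = -7 - K + √2*√K (L(K, Z) = (-7 + √2*√K) - K = -7 - K + √2*√K)
(-190320 - 93134) + L(-686, -273) = (-190320 - 93134) + (-7 - 1*(-686) + √2*√(-686)) = -283454 + (-7 + 686 + √2*(7*I*√14)) = -283454 + (-7 + 686 + 14*I*√7) = -283454 + (679 + 14*I*√7) = -282775 + 14*I*√7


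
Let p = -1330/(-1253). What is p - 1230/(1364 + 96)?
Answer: 5723/26134 ≈ 0.21899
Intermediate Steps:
p = 190/179 (p = -1330*(-1/1253) = 190/179 ≈ 1.0615)
p - 1230/(1364 + 96) = 190/179 - 1230/(1364 + 96) = 190/179 - 1230/1460 = 190/179 + (1/1460)*(-1230) = 190/179 - 123/146 = 5723/26134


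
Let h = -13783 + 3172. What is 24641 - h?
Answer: 35252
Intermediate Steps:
h = -10611
24641 - h = 24641 - 1*(-10611) = 24641 + 10611 = 35252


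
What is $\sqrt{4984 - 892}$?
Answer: $2 \sqrt{1023} \approx 63.969$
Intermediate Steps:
$\sqrt{4984 - 892} = \sqrt{4092} = 2 \sqrt{1023}$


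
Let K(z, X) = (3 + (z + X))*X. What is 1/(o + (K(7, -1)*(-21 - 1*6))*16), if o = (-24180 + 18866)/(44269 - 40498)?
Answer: 3771/14656334 ≈ 0.00025730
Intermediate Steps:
K(z, X) = X*(3 + X + z) (K(z, X) = (3 + (X + z))*X = (3 + X + z)*X = X*(3 + X + z))
o = -5314/3771 ≈ -1.4092
1/(o + (K(7, -1)*(-21 - 1*6))*16) = 1/(-5314/3771 + ((-(3 - 1 + 7))*(-21 - 1*6))*16) = 1/(-5314/3771 + ((-1*9)*(-21 - 6))*16) = 1/(-5314/3771 - 9*(-27)*16) = 1/(-5314/3771 + 243*16) = 1/(-5314/3771 + 3888) = 1/(14656334/3771) = 3771/14656334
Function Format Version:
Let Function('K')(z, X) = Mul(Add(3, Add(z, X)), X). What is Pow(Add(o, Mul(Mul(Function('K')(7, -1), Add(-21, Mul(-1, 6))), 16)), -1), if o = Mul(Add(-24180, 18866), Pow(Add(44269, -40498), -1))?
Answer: Rational(3771, 14656334) ≈ 0.00025730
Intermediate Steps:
Function('K')(z, X) = Mul(X, Add(3, X, z)) (Function('K')(z, X) = Mul(Add(3, Add(X, z)), X) = Mul(Add(3, X, z), X) = Mul(X, Add(3, X, z)))
o = Rational(-5314, 3771) (o = Mul(-5314, Pow(3771, -1)) = Mul(-5314, Rational(1, 3771)) = Rational(-5314, 3771) ≈ -1.4092)
Pow(Add(o, Mul(Mul(Function('K')(7, -1), Add(-21, Mul(-1, 6))), 16)), -1) = Pow(Add(Rational(-5314, 3771), Mul(Mul(Mul(-1, Add(3, -1, 7)), Add(-21, Mul(-1, 6))), 16)), -1) = Pow(Add(Rational(-5314, 3771), Mul(Mul(Mul(-1, 9), Add(-21, -6)), 16)), -1) = Pow(Add(Rational(-5314, 3771), Mul(Mul(-9, -27), 16)), -1) = Pow(Add(Rational(-5314, 3771), Mul(243, 16)), -1) = Pow(Add(Rational(-5314, 3771), 3888), -1) = Pow(Rational(14656334, 3771), -1) = Rational(3771, 14656334)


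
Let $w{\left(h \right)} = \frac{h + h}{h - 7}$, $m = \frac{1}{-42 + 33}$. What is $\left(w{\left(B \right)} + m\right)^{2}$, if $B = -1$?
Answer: $\frac{25}{1296} \approx 0.01929$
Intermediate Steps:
$m = - \frac{1}{9}$ ($m = \frac{1}{-9} = - \frac{1}{9} \approx -0.11111$)
$w{\left(h \right)} = \frac{2 h}{-7 + h}$
$\left(w{\left(B \right)} + m\right)^{2} = \left(2 \left(-1\right) \frac{1}{-7 - 1} - \frac{1}{9}\right)^{2} = \left(2 \left(-1\right) \frac{1}{-8} - \frac{1}{9}\right)^{2} = \left(2 \left(-1\right) \left(- \frac{1}{8}\right) - \frac{1}{9}\right)^{2} = \left(\frac{1}{4} - \frac{1}{9}\right)^{2} = \left(\frac{5}{36}\right)^{2} = \frac{25}{1296}$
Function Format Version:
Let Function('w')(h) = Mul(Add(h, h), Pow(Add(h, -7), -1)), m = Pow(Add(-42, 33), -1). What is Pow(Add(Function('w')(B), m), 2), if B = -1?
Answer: Rational(25, 1296) ≈ 0.019290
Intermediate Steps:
m = Rational(-1, 9) (m = Pow(-9, -1) = Rational(-1, 9) ≈ -0.11111)
Function('w')(h) = Mul(2, h, Pow(Add(-7, h), -1)) (Function('w')(h) = Mul(Mul(2, h), Pow(Add(-7, h), -1)) = Mul(2, h, Pow(Add(-7, h), -1)))
Pow(Add(Function('w')(B), m), 2) = Pow(Add(Mul(2, -1, Pow(Add(-7, -1), -1)), Rational(-1, 9)), 2) = Pow(Add(Mul(2, -1, Pow(-8, -1)), Rational(-1, 9)), 2) = Pow(Add(Mul(2, -1, Rational(-1, 8)), Rational(-1, 9)), 2) = Pow(Add(Rational(1, 4), Rational(-1, 9)), 2) = Pow(Rational(5, 36), 2) = Rational(25, 1296)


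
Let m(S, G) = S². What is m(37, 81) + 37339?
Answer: 38708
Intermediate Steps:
m(37, 81) + 37339 = 37² + 37339 = 1369 + 37339 = 38708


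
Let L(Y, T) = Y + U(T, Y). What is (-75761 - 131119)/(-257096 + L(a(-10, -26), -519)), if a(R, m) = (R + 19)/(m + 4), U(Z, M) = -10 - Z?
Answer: 1517120/1881641 ≈ 0.80627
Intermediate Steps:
a(R, m) = (19 + R)/(4 + m)
L(Y, T) = -10 + Y - T (L(Y, T) = Y + (-10 - T) = -10 + Y - T)
(-75761 - 131119)/(-257096 + L(a(-10, -26), -519)) = (-75761 - 131119)/(-257096 + (-10 + (19 - 10)/(4 - 26) - 1*(-519))) = -206880/(-257096 + (-10 + 9/(-22) + 519)) = -206880/(-257096 + (-10 - 1/22*9 + 519)) = -206880/(-257096 + (-10 - 9/22 + 519)) = -206880/(-257096 + 11189/22) = -206880/(-5644923/22) = -206880*(-22/5644923) = 1517120/1881641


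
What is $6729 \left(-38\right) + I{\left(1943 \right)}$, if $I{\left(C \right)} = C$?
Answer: $-253759$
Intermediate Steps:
$6729 \left(-38\right) + I{\left(1943 \right)} = 6729 \left(-38\right) + 1943 = -255702 + 1943 = -253759$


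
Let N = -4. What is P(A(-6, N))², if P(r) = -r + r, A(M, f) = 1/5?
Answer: 0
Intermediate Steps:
A(M, f) = ⅕
P(r) = 0
P(A(-6, N))² = 0² = 0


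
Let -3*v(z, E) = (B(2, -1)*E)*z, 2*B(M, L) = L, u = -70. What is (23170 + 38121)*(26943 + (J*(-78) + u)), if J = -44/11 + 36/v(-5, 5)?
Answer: 42687526643/25 ≈ 1.7075e+9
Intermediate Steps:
B(M, L) = L/2
v(z, E) = E*z/6 (v(z, E) = -((1/2)*(-1))*E*z/3 = -(-E/2)*z/3 = -(-1)*E*z/6 = E*z/6)
J = -316/25 (J = -44/11 + 36/(((1/6)*5*(-5))) = -44*1/11 + 36/(-25/6) = -4 + 36*(-6/25) = -4 - 216/25 = -316/25 ≈ -12.640)
(23170 + 38121)*(26943 + (J*(-78) + u)) = (23170 + 38121)*(26943 + (-316/25*(-78) - 70)) = 61291*(26943 + (24648/25 - 70)) = 61291*(26943 + 22898/25) = 61291*(696473/25) = 42687526643/25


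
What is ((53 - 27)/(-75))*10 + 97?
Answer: 1403/15 ≈ 93.533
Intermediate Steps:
((53 - 27)/(-75))*10 + 97 = (26*(-1/75))*10 + 97 = -26/75*10 + 97 = -52/15 + 97 = 1403/15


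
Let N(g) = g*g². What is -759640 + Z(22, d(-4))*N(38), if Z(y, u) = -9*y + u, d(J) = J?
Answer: -11843784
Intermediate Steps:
N(g) = g³
Z(y, u) = u - 9*y
-759640 + Z(22, d(-4))*N(38) = -759640 + (-4 - 9*22)*38³ = -759640 + (-4 - 198)*54872 = -759640 - 202*54872 = -759640 - 11084144 = -11843784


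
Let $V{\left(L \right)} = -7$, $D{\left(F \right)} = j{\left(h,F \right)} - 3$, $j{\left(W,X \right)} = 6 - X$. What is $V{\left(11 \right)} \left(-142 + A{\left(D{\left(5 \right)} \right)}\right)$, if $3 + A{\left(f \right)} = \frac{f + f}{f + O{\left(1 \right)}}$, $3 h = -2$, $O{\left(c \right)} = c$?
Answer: $987$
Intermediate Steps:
$h = - \frac{2}{3}$ ($h = \frac{1}{3} \left(-2\right) = - \frac{2}{3} \approx -0.66667$)
$D{\left(F \right)} = 3 - F$ ($D{\left(F \right)} = \left(6 - F\right) - 3 = 3 - F$)
$A{\left(f \right)} = -3 + \frac{2 f}{1 + f}$ ($A{\left(f \right)} = -3 + \frac{f + f}{f + 1} = -3 + \frac{2 f}{1 + f}$)
$V{\left(11 \right)} \left(-142 + A{\left(D{\left(5 \right)} \right)}\right) = - 7 \left(-142 + \frac{-3 - \left(3 - 5\right)}{1 + \left(3 - 5\right)}\right) = - 7 \left(-142 + \frac{-3 - -2}{1 - 2}\right) = - 7 \left(-142 + \frac{-3 + 2}{-1}\right) = - 7 \left(-142 - -1\right) = - 7 \left(-142 + 1\right) = \left(-7\right) \left(-141\right) = 987$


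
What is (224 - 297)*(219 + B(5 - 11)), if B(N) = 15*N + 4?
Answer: -9709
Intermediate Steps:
B(N) = 4 + 15*N
(224 - 297)*(219 + B(5 - 11)) = (224 - 297)*(219 + (4 + 15*(5 - 11))) = -73*(219 + (4 + 15*(-6))) = -73*(219 + (4 - 90)) = -73*(219 - 86) = -73*133 = -9709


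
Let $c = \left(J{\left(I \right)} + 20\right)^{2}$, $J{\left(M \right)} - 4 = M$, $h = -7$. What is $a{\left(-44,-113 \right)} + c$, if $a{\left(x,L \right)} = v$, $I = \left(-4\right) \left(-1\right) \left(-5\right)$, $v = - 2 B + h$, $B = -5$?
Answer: $19$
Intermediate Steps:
$v = 3$ ($v = \left(-2\right) \left(-5\right) - 7 = 10 - 7 = 3$)
$I = -20$ ($I = 4 \left(-5\right) = -20$)
$J{\left(M \right)} = 4 + M$
$a{\left(x,L \right)} = 3$
$c = 16$ ($c = \left(\left(4 - 20\right) + 20\right)^{2} = \left(-16 + 20\right)^{2} = 4^{2} = 16$)
$a{\left(-44,-113 \right)} + c = 3 + 16 = 19$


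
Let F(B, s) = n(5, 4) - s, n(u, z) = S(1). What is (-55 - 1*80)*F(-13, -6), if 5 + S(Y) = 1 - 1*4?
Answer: 270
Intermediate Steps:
S(Y) = -8 (S(Y) = -5 + (1 - 1*4) = -5 + (1 - 4) = -5 - 3 = -8)
n(u, z) = -8
F(B, s) = -8 - s
(-55 - 1*80)*F(-13, -6) = (-55 - 1*80)*(-8 - 1*(-6)) = (-55 - 80)*(-8 + 6) = -135*(-2) = 270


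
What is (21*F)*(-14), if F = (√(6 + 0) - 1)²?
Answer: -2058 + 588*√6 ≈ -617.70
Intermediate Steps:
F = (-1 + √6)² (F = (√6 - 1)² = (-1 + √6)² ≈ 2.1010)
(21*F)*(-14) = (21*(1 - √6)²)*(-14) = -294*(1 - √6)²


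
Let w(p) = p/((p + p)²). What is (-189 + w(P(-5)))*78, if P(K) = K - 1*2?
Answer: -206427/14 ≈ -14745.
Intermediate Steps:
P(K) = -2 + K (P(K) = K - 2 = -2 + K)
w(p) = 1/(4*p) (w(p) = p/((2*p)²) = p/((4*p²)) = p*(1/(4*p²)) = 1/(4*p))
(-189 + w(P(-5)))*78 = (-189 + 1/(4*(-2 - 5)))*78 = (-189 + (¼)/(-7))*78 = (-189 + (¼)*(-⅐))*78 = (-189 - 1/28)*78 = -5293/28*78 = -206427/14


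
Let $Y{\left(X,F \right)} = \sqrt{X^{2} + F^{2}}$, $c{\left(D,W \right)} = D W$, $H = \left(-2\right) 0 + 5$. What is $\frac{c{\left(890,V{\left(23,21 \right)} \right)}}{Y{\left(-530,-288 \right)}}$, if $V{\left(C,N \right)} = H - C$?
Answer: $- \frac{8010 \sqrt{90961}}{90961} \approx -26.559$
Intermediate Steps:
$H = 5$ ($H = 0 + 5 = 5$)
$V{\left(C,N \right)} = 5 - C$
$Y{\left(X,F \right)} = \sqrt{F^{2} + X^{2}}$
$\frac{c{\left(890,V{\left(23,21 \right)} \right)}}{Y{\left(-530,-288 \right)}} = \frac{890 \left(5 - 23\right)}{\sqrt{\left(-288\right)^{2} + \left(-530\right)^{2}}} = \frac{890 \left(5 - 23\right)}{\sqrt{82944 + 280900}} = \frac{890 \left(-18\right)}{\sqrt{363844}} = - \frac{16020}{2 \sqrt{90961}} = - 16020 \frac{\sqrt{90961}}{181922} = - \frac{8010 \sqrt{90961}}{90961}$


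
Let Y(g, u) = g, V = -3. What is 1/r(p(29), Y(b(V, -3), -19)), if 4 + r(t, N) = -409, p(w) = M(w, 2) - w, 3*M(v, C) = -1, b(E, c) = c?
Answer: -1/413 ≈ -0.0024213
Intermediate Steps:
M(v, C) = -⅓ (M(v, C) = (⅓)*(-1) = -⅓)
p(w) = -⅓ - w
r(t, N) = -413 (r(t, N) = -4 - 409 = -413)
1/r(p(29), Y(b(V, -3), -19)) = 1/(-413) = -1/413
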